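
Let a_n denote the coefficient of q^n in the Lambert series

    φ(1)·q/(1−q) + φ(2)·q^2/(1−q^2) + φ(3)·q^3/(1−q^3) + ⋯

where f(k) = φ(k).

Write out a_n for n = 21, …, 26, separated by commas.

n=21: 1·21 3·7 7·3 21·1  φ→[1+2+6+12]=21
q^22  k|22↦φ(k): 1:1 2:1 11:10 22:10  a_22=22
n=23: 23·1 1·23  φ→[22+1]=23
d|24:{24,12,8,6,4,3,2,1}  Σφ=8+4+4+2+2+2+1+1=24
[q^25] φ(25)=20,φ(5)=4,φ(1)=1 ⇒ 25
q^26  k|26↦φ(k): 1:1 2:1 13:12 26:12  a_26=26

21, 22, 23, 24, 25, 26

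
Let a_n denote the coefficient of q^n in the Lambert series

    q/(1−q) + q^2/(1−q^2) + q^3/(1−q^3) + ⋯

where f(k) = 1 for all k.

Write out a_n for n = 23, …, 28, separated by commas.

2, 8, 3, 4, 4, 6

[q^23] f(23)=1,f(1)=1 ⇒ 2
[q^24] f(24)=1,f(12)=1,f(8)=1,f(6)=1,f(4)=1,f(3)=1,f(2)=1,f(1)=1 ⇒ 8
[q^25] f(1)=1,f(5)=1,f(25)=1 ⇒ 3
q^26  k|26↦f(k): 1:1 2:1 13:1 26:1  a_26=4
d|27:{1,3,9,27}  Σf=1+1+1+1=4
[q^28] f(1)=1,f(2)=1,f(4)=1,f(7)=1,f(14)=1,f(28)=1 ⇒ 6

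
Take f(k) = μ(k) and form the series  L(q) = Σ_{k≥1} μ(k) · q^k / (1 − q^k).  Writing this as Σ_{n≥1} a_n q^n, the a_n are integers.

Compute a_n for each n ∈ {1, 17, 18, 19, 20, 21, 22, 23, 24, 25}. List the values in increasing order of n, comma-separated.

n=1: 1·1  μ→[1]=1
n=17: 1·17 17·1  μ→[1+(-1)]=0
d|18:{1,2,3,6,9,18}  Σμ=1+(-1)+(-1)+1+0+0=0
n=19: 1·19 19·1  μ→[1+(-1)]=0
d|20:{1,2,4,5,10,20}  Σμ=1+(-1)+0+(-1)+1+0=0
q^21  k|21↦μ(k): 1:1 3:-1 7:-1 21:1  a_21=0
q^22  k|22↦μ(k): 22:1 11:-1 2:-1 1:1  a_22=0
[q^23] μ(23)=-1,μ(1)=1 ⇒ 0
[q^24] μ(24)=0,μ(12)=0,μ(8)=0,μ(6)=1,μ(4)=0,μ(3)=-1,μ(2)=-1,μ(1)=1 ⇒ 0
d|25:{25,5,1}  Σμ=0+(-1)+1=0

1, 0, 0, 0, 0, 0, 0, 0, 0, 0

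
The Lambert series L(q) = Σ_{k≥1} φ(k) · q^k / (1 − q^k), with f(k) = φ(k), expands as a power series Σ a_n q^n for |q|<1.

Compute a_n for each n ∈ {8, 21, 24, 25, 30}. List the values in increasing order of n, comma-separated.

d|8:{8,4,2,1}  Σφ=4+2+1+1=8
n=21: 1·21 3·7 7·3 21·1  φ→[1+2+6+12]=21
q^24  k|24↦φ(k): 1:1 2:1 3:2 4:2 6:2 8:4 12:4 24:8  a_24=24
n=25: 25·1 5·5 1·25  φ→[20+4+1]=25
q^30  k|30↦φ(k): 30:8 15:8 10:4 6:2 5:4 3:2 2:1 1:1  a_30=30

8, 21, 24, 25, 30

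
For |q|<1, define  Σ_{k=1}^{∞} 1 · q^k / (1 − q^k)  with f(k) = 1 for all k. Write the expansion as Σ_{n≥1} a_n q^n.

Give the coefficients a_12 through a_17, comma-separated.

6, 2, 4, 4, 5, 2

n=12: 12·1 6·2 4·3 3·4 2·6 1·12  f→[1+1+1+1+1+1]=6
[q^13] f(13)=1,f(1)=1 ⇒ 2
[q^14] f(14)=1,f(7)=1,f(2)=1,f(1)=1 ⇒ 4
d|15:{1,3,5,15}  Σf=1+1+1+1=4
n=16: 1·16 2·8 4·4 8·2 16·1  f→[1+1+1+1+1]=5
[q^17] f(1)=1,f(17)=1 ⇒ 2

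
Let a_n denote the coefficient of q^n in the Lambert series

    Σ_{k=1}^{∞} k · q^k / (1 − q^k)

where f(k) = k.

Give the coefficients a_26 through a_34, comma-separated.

n=26: 26·1 13·2 2·13 1·26  f→[26+13+2+1]=42
d|27:{1,3,9,27}  Σf=1+3+9+27=40
n=28: 1·28 2·14 4·7 7·4 14·2 28·1  f→[1+2+4+7+14+28]=56
d|29:{1,29}  Σf=1+29=30
[q^30] f(30)=30,f(15)=15,f(10)=10,f(6)=6,f(5)=5,f(3)=3,f(2)=2,f(1)=1 ⇒ 72
[q^31] f(1)=1,f(31)=31 ⇒ 32
[q^32] f(32)=32,f(16)=16,f(8)=8,f(4)=4,f(2)=2,f(1)=1 ⇒ 63
d|33:{1,3,11,33}  Σf=1+3+11+33=48
d|34:{1,2,17,34}  Σf=1+2+17+34=54

42, 40, 56, 30, 72, 32, 63, 48, 54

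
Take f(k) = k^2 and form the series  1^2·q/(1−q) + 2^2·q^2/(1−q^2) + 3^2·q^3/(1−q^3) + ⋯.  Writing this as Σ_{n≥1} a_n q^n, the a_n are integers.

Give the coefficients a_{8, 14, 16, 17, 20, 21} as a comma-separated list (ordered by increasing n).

85, 250, 341, 290, 546, 500

[q^8] f(1)=1,f(2)=4,f(4)=16,f(8)=64 ⇒ 85
[q^14] f(1)=1,f(2)=4,f(7)=49,f(14)=196 ⇒ 250
d|16:{16,8,4,2,1}  Σf=256+64+16+4+1=341
n=17: 17·1 1·17  f→[289+1]=290
n=20: 1·20 2·10 4·5 5·4 10·2 20·1  f→[1+4+16+25+100+400]=546
n=21: 1·21 3·7 7·3 21·1  f→[1+9+49+441]=500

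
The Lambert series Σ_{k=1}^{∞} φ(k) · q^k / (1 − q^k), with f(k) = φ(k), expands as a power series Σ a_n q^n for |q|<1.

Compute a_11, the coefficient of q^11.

[q^11] φ(1)=1,φ(11)=10 ⇒ 11

a_11 = 11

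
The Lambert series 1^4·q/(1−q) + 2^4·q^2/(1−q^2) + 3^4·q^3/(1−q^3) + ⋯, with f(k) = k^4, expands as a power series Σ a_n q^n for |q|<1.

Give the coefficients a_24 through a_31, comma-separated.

[q^24] f(1)=1,f(2)=16,f(3)=81,f(4)=256,f(6)=1296,f(8)=4096,f(12)=20736,f(24)=331776 ⇒ 358258
[q^25] f(25)=390625,f(5)=625,f(1)=1 ⇒ 391251
n=26: 26·1 13·2 2·13 1·26  f→[456976+28561+16+1]=485554
[q^27] f(27)=531441,f(9)=6561,f(3)=81,f(1)=1 ⇒ 538084
[q^28] f(1)=1,f(2)=16,f(4)=256,f(7)=2401,f(14)=38416,f(28)=614656 ⇒ 655746
d|29:{1,29}  Σf=1+707281=707282
n=30: 30·1 15·2 10·3 6·5 5·6 3·10 2·15 1·30  f→[810000+50625+10000+1296+625+81+16+1]=872644
d|31:{1,31}  Σf=1+923521=923522

358258, 391251, 485554, 538084, 655746, 707282, 872644, 923522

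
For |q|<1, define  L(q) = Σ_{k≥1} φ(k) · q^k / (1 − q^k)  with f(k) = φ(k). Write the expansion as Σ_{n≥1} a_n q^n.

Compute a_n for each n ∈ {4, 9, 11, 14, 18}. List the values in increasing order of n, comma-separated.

[q^4] φ(4)=2,φ(2)=1,φ(1)=1 ⇒ 4
[q^9] φ(1)=1,φ(3)=2,φ(9)=6 ⇒ 9
d|11:{1,11}  Σφ=1+10=11
n=14: 14·1 7·2 2·7 1·14  φ→[6+6+1+1]=14
n=18: 18·1 9·2 6·3 3·6 2·9 1·18  φ→[6+6+2+2+1+1]=18

4, 9, 11, 14, 18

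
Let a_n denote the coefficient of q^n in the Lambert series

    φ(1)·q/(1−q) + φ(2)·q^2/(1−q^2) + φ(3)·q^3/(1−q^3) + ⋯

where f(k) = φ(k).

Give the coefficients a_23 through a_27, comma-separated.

q^23  k|23↦φ(k): 23:22 1:1  a_23=23
d|24:{24,12,8,6,4,3,2,1}  Σφ=8+4+4+2+2+2+1+1=24
[q^25] φ(1)=1,φ(5)=4,φ(25)=20 ⇒ 25
q^26  k|26↦φ(k): 1:1 2:1 13:12 26:12  a_26=26
d|27:{27,9,3,1}  Σφ=18+6+2+1=27

23, 24, 25, 26, 27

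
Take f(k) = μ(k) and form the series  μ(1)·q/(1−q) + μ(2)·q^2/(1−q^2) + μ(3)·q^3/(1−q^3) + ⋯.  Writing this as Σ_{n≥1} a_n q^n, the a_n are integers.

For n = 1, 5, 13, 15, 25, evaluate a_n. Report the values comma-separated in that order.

d|1:{1}  Σμ=1=1
[q^5] μ(5)=-1,μ(1)=1 ⇒ 0
d|13:{1,13}  Σμ=1+(-1)=0
[q^15] μ(15)=1,μ(5)=-1,μ(3)=-1,μ(1)=1 ⇒ 0
q^25  k|25↦μ(k): 25:0 5:-1 1:1  a_25=0

1, 0, 0, 0, 0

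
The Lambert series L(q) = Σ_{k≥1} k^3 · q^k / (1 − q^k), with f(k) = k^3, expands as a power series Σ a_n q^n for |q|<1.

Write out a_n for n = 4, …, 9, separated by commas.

73, 126, 252, 344, 585, 757

[q^4] f(1)=1,f(2)=8,f(4)=64 ⇒ 73
q^5  k|5↦f(k): 1:1 5:125  a_5=126
q^6  k|6↦f(k): 1:1 2:8 3:27 6:216  a_6=252
d|7:{1,7}  Σf=1+343=344
d|8:{1,2,4,8}  Σf=1+8+64+512=585
[q^9] f(1)=1,f(3)=27,f(9)=729 ⇒ 757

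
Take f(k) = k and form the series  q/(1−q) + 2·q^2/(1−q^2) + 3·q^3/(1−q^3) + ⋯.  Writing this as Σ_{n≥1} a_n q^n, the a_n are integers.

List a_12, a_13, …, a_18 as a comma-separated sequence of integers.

28, 14, 24, 24, 31, 18, 39

d|12:{1,2,3,4,6,12}  Σf=1+2+3+4+6+12=28
[q^13] f(13)=13,f(1)=1 ⇒ 14
[q^14] f(1)=1,f(2)=2,f(7)=7,f(14)=14 ⇒ 24
n=15: 15·1 5·3 3·5 1·15  f→[15+5+3+1]=24
d|16:{16,8,4,2,1}  Σf=16+8+4+2+1=31
q^17  k|17↦f(k): 1:1 17:17  a_17=18
d|18:{18,9,6,3,2,1}  Σf=18+9+6+3+2+1=39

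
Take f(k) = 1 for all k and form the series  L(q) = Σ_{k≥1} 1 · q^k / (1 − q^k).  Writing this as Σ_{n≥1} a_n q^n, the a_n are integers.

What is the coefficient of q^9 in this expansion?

q^9  k|9↦f(k): 9:1 3:1 1:1  a_9=3

a_9 = 3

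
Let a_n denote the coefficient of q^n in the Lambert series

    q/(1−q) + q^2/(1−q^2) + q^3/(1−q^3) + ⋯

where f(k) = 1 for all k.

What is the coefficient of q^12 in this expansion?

d|12:{1,2,3,4,6,12}  Σf=1+1+1+1+1+1=6

a_12 = 6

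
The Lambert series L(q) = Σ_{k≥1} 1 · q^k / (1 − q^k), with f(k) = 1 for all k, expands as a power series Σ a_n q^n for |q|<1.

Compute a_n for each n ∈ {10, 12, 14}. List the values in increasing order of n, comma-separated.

d|10:{10,5,2,1}  Σf=1+1+1+1=4
q^12  k|12↦f(k): 12:1 6:1 4:1 3:1 2:1 1:1  a_12=6
[q^14] f(14)=1,f(7)=1,f(2)=1,f(1)=1 ⇒ 4

4, 6, 4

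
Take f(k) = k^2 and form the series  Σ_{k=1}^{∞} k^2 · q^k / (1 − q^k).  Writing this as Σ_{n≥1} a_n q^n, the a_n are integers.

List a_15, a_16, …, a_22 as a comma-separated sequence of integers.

q^15  k|15↦f(k): 1:1 3:9 5:25 15:225  a_15=260
[q^16] f(1)=1,f(2)=4,f(4)=16,f(8)=64,f(16)=256 ⇒ 341
n=17: 17·1 1·17  f→[289+1]=290
n=18: 18·1 9·2 6·3 3·6 2·9 1·18  f→[324+81+36+9+4+1]=455
d|19:{19,1}  Σf=361+1=362
n=20: 20·1 10·2 5·4 4·5 2·10 1·20  f→[400+100+25+16+4+1]=546
n=21: 1·21 3·7 7·3 21·1  f→[1+9+49+441]=500
[q^22] f(1)=1,f(2)=4,f(11)=121,f(22)=484 ⇒ 610

260, 341, 290, 455, 362, 546, 500, 610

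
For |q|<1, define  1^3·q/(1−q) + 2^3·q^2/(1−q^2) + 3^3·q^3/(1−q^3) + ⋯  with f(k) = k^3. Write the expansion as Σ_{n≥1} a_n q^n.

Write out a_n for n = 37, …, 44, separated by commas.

[q^37] f(1)=1,f(37)=50653 ⇒ 50654
[q^38] f(1)=1,f(2)=8,f(19)=6859,f(38)=54872 ⇒ 61740
n=39: 1·39 3·13 13·3 39·1  f→[1+27+2197+59319]=61544
q^40  k|40↦f(k): 1:1 2:8 4:64 5:125 8:512 10:1000 20:8000 40:64000  a_40=73710
[q^41] f(41)=68921,f(1)=1 ⇒ 68922
d|42:{42,21,14,7,6,3,2,1}  Σf=74088+9261+2744+343+216+27+8+1=86688
q^43  k|43↦f(k): 43:79507 1:1  a_43=79508
[q^44] f(44)=85184,f(22)=10648,f(11)=1331,f(4)=64,f(2)=8,f(1)=1 ⇒ 97236

50654, 61740, 61544, 73710, 68922, 86688, 79508, 97236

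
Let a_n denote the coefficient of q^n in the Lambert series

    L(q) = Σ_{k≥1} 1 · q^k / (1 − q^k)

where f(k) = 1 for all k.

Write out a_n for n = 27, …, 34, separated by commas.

n=27: 1·27 3·9 9·3 27·1  f→[1+1+1+1]=4
[q^28] f(1)=1,f(2)=1,f(4)=1,f(7)=1,f(14)=1,f(28)=1 ⇒ 6
[q^29] f(1)=1,f(29)=1 ⇒ 2
q^30  k|30↦f(k): 1:1 2:1 3:1 5:1 6:1 10:1 15:1 30:1  a_30=8
[q^31] f(1)=1,f(31)=1 ⇒ 2
q^32  k|32↦f(k): 32:1 16:1 8:1 4:1 2:1 1:1  a_32=6
d|33:{1,3,11,33}  Σf=1+1+1+1=4
n=34: 34·1 17·2 2·17 1·34  f→[1+1+1+1]=4

4, 6, 2, 8, 2, 6, 4, 4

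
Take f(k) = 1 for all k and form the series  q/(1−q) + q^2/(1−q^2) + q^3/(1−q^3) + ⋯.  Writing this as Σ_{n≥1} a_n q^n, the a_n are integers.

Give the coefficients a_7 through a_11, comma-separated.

q^7  k|7↦f(k): 7:1 1:1  a_7=2
q^8  k|8↦f(k): 1:1 2:1 4:1 8:1  a_8=4
d|9:{9,3,1}  Σf=1+1+1=3
n=10: 1·10 2·5 5·2 10·1  f→[1+1+1+1]=4
q^11  k|11↦f(k): 1:1 11:1  a_11=2

2, 4, 3, 4, 2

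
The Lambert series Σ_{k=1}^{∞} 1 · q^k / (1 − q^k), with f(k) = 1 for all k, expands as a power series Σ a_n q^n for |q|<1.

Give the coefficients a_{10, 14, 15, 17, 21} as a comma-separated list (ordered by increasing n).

4, 4, 4, 2, 4

[q^10] f(1)=1,f(2)=1,f(5)=1,f(10)=1 ⇒ 4
d|14:{14,7,2,1}  Σf=1+1+1+1=4
q^15  k|15↦f(k): 15:1 5:1 3:1 1:1  a_15=4
d|17:{1,17}  Σf=1+1=2
n=21: 1·21 3·7 7·3 21·1  f→[1+1+1+1]=4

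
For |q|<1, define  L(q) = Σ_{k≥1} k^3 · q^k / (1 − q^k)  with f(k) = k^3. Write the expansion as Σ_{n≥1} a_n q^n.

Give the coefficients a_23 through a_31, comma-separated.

12168, 16380, 15751, 19782, 20440, 25112, 24390, 31752, 29792

q^23  k|23↦f(k): 1:1 23:12167  a_23=12168
q^24  k|24↦f(k): 24:13824 12:1728 8:512 6:216 4:64 3:27 2:8 1:1  a_24=16380
d|25:{1,5,25}  Σf=1+125+15625=15751
q^26  k|26↦f(k): 26:17576 13:2197 2:8 1:1  a_26=19782
q^27  k|27↦f(k): 27:19683 9:729 3:27 1:1  a_27=20440
d|28:{28,14,7,4,2,1}  Σf=21952+2744+343+64+8+1=25112
[q^29] f(1)=1,f(29)=24389 ⇒ 24390
n=30: 30·1 15·2 10·3 6·5 5·6 3·10 2·15 1·30  f→[27000+3375+1000+216+125+27+8+1]=31752
[q^31] f(1)=1,f(31)=29791 ⇒ 29792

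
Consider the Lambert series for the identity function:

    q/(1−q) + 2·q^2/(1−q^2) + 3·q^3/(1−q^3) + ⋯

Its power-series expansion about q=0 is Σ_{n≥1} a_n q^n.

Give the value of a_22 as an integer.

q^22  k|22↦f(k): 1:1 2:2 11:11 22:22  a_22=36

a_22 = 36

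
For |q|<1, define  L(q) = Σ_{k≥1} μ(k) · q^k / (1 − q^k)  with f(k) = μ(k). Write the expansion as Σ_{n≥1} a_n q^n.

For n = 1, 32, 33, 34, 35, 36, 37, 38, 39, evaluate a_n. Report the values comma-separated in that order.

1, 0, 0, 0, 0, 0, 0, 0, 0

d|1:{1}  Σμ=1=1
n=32: 32·1 16·2 8·4 4·8 2·16 1·32  μ→[0+0+0+0+(-1)+1]=0
d|33:{33,11,3,1}  Σμ=1+(-1)+(-1)+1=0
n=34: 1·34 2·17 17·2 34·1  μ→[1+(-1)+(-1)+1]=0
n=35: 35·1 7·5 5·7 1·35  μ→[1+(-1)+(-1)+1]=0
d|36:{36,18,12,9,6,4,3,2,1}  Σμ=0+0+0+0+1+0+(-1)+(-1)+1=0
[q^37] μ(37)=-1,μ(1)=1 ⇒ 0
q^38  k|38↦μ(k): 1:1 2:-1 19:-1 38:1  a_38=0
[q^39] μ(1)=1,μ(3)=-1,μ(13)=-1,μ(39)=1 ⇒ 0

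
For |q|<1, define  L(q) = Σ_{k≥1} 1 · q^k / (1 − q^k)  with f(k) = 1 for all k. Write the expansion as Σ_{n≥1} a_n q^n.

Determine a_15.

a_15 = 4

q^15  k|15↦f(k): 15:1 5:1 3:1 1:1  a_15=4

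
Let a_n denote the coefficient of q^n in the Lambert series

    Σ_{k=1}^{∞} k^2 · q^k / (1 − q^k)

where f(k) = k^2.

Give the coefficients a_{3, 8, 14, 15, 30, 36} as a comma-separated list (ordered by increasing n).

q^3  k|3↦f(k): 1:1 3:9  a_3=10
n=8: 1·8 2·4 4·2 8·1  f→[1+4+16+64]=85
q^14  k|14↦f(k): 1:1 2:4 7:49 14:196  a_14=250
n=15: 1·15 3·5 5·3 15·1  f→[1+9+25+225]=260
q^30  k|30↦f(k): 1:1 2:4 3:9 5:25 6:36 10:100 15:225 30:900  a_30=1300
n=36: 1·36 2·18 3·12 4·9 6·6 9·4 12·3 18·2 36·1  f→[1+4+9+16+36+81+144+324+1296]=1911

10, 85, 250, 260, 1300, 1911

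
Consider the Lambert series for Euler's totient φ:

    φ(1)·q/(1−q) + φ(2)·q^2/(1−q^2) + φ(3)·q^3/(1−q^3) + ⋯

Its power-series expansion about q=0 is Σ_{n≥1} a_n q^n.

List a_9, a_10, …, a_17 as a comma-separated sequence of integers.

[q^9] φ(1)=1,φ(3)=2,φ(9)=6 ⇒ 9
q^10  k|10↦φ(k): 1:1 2:1 5:4 10:4  a_10=10
[q^11] φ(1)=1,φ(11)=10 ⇒ 11
n=12: 1·12 2·6 3·4 4·3 6·2 12·1  φ→[1+1+2+2+2+4]=12
n=13: 1·13 13·1  φ→[1+12]=13
q^14  k|14↦φ(k): 1:1 2:1 7:6 14:6  a_14=14
n=15: 1·15 3·5 5·3 15·1  φ→[1+2+4+8]=15
q^16  k|16↦φ(k): 1:1 2:1 4:2 8:4 16:8  a_16=16
n=17: 17·1 1·17  φ→[16+1]=17

9, 10, 11, 12, 13, 14, 15, 16, 17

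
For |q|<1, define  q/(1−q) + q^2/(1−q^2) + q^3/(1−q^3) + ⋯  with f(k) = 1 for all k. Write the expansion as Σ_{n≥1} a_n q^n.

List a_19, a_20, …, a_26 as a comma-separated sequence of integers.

q^19  k|19↦f(k): 19:1 1:1  a_19=2
n=20: 1·20 2·10 4·5 5·4 10·2 20·1  f→[1+1+1+1+1+1]=6
n=21: 21·1 7·3 3·7 1·21  f→[1+1+1+1]=4
n=22: 22·1 11·2 2·11 1·22  f→[1+1+1+1]=4
q^23  k|23↦f(k): 23:1 1:1  a_23=2
n=24: 1·24 2·12 3·8 4·6 6·4 8·3 12·2 24·1  f→[1+1+1+1+1+1+1+1]=8
[q^25] f(25)=1,f(5)=1,f(1)=1 ⇒ 3
d|26:{1,2,13,26}  Σf=1+1+1+1=4

2, 6, 4, 4, 2, 8, 3, 4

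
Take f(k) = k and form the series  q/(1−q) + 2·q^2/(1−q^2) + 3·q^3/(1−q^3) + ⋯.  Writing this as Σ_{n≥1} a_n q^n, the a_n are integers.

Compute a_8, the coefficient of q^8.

q^8  k|8↦f(k): 8:8 4:4 2:2 1:1  a_8=15

a_8 = 15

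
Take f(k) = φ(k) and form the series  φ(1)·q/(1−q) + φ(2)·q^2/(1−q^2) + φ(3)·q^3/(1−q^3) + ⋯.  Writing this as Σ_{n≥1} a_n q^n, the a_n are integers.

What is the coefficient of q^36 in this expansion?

q^36  k|36↦φ(k): 36:12 18:6 12:4 9:6 6:2 4:2 3:2 2:1 1:1  a_36=36

a_36 = 36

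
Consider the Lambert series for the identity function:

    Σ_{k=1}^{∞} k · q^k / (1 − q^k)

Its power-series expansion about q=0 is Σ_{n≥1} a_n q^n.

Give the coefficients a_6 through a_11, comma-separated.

n=6: 1·6 2·3 3·2 6·1  f→[1+2+3+6]=12
[q^7] f(1)=1,f(7)=7 ⇒ 8
[q^8] f(1)=1,f(2)=2,f(4)=4,f(8)=8 ⇒ 15
[q^9] f(9)=9,f(3)=3,f(1)=1 ⇒ 13
q^10  k|10↦f(k): 1:1 2:2 5:5 10:10  a_10=18
[q^11] f(1)=1,f(11)=11 ⇒ 12

12, 8, 15, 13, 18, 12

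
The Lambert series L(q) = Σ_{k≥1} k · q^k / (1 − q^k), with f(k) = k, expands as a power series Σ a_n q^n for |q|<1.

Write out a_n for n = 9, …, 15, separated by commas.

q^9  k|9↦f(k): 9:9 3:3 1:1  a_9=13
d|10:{10,5,2,1}  Σf=10+5+2+1=18
q^11  k|11↦f(k): 11:11 1:1  a_11=12
d|12:{1,2,3,4,6,12}  Σf=1+2+3+4+6+12=28
n=13: 13·1 1·13  f→[13+1]=14
d|14:{1,2,7,14}  Σf=1+2+7+14=24
n=15: 15·1 5·3 3·5 1·15  f→[15+5+3+1]=24

13, 18, 12, 28, 14, 24, 24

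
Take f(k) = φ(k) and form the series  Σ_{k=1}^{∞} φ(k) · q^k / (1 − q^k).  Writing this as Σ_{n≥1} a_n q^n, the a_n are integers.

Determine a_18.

[q^18] φ(1)=1,φ(2)=1,φ(3)=2,φ(6)=2,φ(9)=6,φ(18)=6 ⇒ 18

a_18 = 18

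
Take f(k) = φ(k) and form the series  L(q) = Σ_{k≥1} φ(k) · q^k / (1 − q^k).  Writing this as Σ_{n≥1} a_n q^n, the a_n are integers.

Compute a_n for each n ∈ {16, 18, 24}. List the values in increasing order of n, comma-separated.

d|16:{1,2,4,8,16}  Σφ=1+1+2+4+8=16
n=18: 18·1 9·2 6·3 3·6 2·9 1·18  φ→[6+6+2+2+1+1]=18
n=24: 1·24 2·12 3·8 4·6 6·4 8·3 12·2 24·1  φ→[1+1+2+2+2+4+4+8]=24

16, 18, 24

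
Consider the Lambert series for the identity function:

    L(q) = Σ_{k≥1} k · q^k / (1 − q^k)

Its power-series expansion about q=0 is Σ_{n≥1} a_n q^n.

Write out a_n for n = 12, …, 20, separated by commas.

28, 14, 24, 24, 31, 18, 39, 20, 42

[q^12] f(12)=12,f(6)=6,f(4)=4,f(3)=3,f(2)=2,f(1)=1 ⇒ 28
n=13: 1·13 13·1  f→[1+13]=14
q^14  k|14↦f(k): 1:1 2:2 7:7 14:14  a_14=24
[q^15] f(1)=1,f(3)=3,f(5)=5,f(15)=15 ⇒ 24
q^16  k|16↦f(k): 16:16 8:8 4:4 2:2 1:1  a_16=31
n=17: 17·1 1·17  f→[17+1]=18
n=18: 18·1 9·2 6·3 3·6 2·9 1·18  f→[18+9+6+3+2+1]=39
d|19:{1,19}  Σf=1+19=20
[q^20] f(1)=1,f(2)=2,f(4)=4,f(5)=5,f(10)=10,f(20)=20 ⇒ 42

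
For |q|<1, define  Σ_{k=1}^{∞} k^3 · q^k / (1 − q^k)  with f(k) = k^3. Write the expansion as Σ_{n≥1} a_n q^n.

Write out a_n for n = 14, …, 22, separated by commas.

[q^14] f(1)=1,f(2)=8,f(7)=343,f(14)=2744 ⇒ 3096
d|15:{1,3,5,15}  Σf=1+27+125+3375=3528
[q^16] f(1)=1,f(2)=8,f(4)=64,f(8)=512,f(16)=4096 ⇒ 4681
n=17: 17·1 1·17  f→[4913+1]=4914
q^18  k|18↦f(k): 1:1 2:8 3:27 6:216 9:729 18:5832  a_18=6813
[q^19] f(19)=6859,f(1)=1 ⇒ 6860
d|20:{1,2,4,5,10,20}  Σf=1+8+64+125+1000+8000=9198
q^21  k|21↦f(k): 1:1 3:27 7:343 21:9261  a_21=9632
d|22:{22,11,2,1}  Σf=10648+1331+8+1=11988

3096, 3528, 4681, 4914, 6813, 6860, 9198, 9632, 11988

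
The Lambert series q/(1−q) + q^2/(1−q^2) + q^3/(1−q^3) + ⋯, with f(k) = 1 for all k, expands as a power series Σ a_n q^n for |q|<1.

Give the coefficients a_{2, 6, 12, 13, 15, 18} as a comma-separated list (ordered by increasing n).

2, 4, 6, 2, 4, 6

d|2:{1,2}  Σf=1+1=2
n=6: 6·1 3·2 2·3 1·6  f→[1+1+1+1]=4
q^12  k|12↦f(k): 1:1 2:1 3:1 4:1 6:1 12:1  a_12=6
q^13  k|13↦f(k): 1:1 13:1  a_13=2
d|15:{15,5,3,1}  Σf=1+1+1+1=4
d|18:{1,2,3,6,9,18}  Σf=1+1+1+1+1+1=6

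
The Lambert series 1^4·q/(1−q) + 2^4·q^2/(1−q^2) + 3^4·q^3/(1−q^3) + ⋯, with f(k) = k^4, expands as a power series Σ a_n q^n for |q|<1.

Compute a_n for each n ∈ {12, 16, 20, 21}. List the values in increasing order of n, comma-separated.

22386, 69905, 170898, 196964

n=12: 12·1 6·2 4·3 3·4 2·6 1·12  f→[20736+1296+256+81+16+1]=22386
d|16:{16,8,4,2,1}  Σf=65536+4096+256+16+1=69905
n=20: 1·20 2·10 4·5 5·4 10·2 20·1  f→[1+16+256+625+10000+160000]=170898
[q^21] f(21)=194481,f(7)=2401,f(3)=81,f(1)=1 ⇒ 196964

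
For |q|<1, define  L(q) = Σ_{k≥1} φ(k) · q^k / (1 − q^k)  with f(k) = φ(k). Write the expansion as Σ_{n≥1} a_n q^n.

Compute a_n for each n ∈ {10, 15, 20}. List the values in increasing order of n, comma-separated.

[q^10] φ(1)=1,φ(2)=1,φ(5)=4,φ(10)=4 ⇒ 10
q^15  k|15↦φ(k): 15:8 5:4 3:2 1:1  a_15=15
n=20: 1·20 2·10 4·5 5·4 10·2 20·1  φ→[1+1+2+4+4+8]=20

10, 15, 20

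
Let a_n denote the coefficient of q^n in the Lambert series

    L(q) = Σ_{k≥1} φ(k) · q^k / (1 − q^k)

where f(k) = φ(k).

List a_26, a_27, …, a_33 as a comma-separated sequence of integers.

q^26  k|26↦φ(k): 26:12 13:12 2:1 1:1  a_26=26
d|27:{1,3,9,27}  Σφ=1+2+6+18=27
n=28: 28·1 14·2 7·4 4·7 2·14 1·28  φ→[12+6+6+2+1+1]=28
q^29  k|29↦φ(k): 1:1 29:28  a_29=29
n=30: 30·1 15·2 10·3 6·5 5·6 3·10 2·15 1·30  φ→[8+8+4+2+4+2+1+1]=30
n=31: 1·31 31·1  φ→[1+30]=31
[q^32] φ(32)=16,φ(16)=8,φ(8)=4,φ(4)=2,φ(2)=1,φ(1)=1 ⇒ 32
n=33: 33·1 11·3 3·11 1·33  φ→[20+10+2+1]=33

26, 27, 28, 29, 30, 31, 32, 33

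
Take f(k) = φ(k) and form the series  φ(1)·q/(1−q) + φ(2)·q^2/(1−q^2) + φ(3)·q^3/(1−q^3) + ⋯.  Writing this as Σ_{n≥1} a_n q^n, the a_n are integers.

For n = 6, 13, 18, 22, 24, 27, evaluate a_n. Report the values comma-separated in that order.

[q^6] φ(1)=1,φ(2)=1,φ(3)=2,φ(6)=2 ⇒ 6
n=13: 13·1 1·13  φ→[12+1]=13
d|18:{18,9,6,3,2,1}  Σφ=6+6+2+2+1+1=18
q^22  k|22↦φ(k): 22:10 11:10 2:1 1:1  a_22=22
[q^24] φ(1)=1,φ(2)=1,φ(3)=2,φ(4)=2,φ(6)=2,φ(8)=4,φ(12)=4,φ(24)=8 ⇒ 24
q^27  k|27↦φ(k): 27:18 9:6 3:2 1:1  a_27=27

6, 13, 18, 22, 24, 27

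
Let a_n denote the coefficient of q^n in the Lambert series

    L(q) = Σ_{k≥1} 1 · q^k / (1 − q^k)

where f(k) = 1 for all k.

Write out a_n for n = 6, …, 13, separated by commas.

4, 2, 4, 3, 4, 2, 6, 2

n=6: 1·6 2·3 3·2 6·1  f→[1+1+1+1]=4
[q^7] f(1)=1,f(7)=1 ⇒ 2
d|8:{1,2,4,8}  Σf=1+1+1+1=4
[q^9] f(1)=1,f(3)=1,f(9)=1 ⇒ 3
d|10:{10,5,2,1}  Σf=1+1+1+1=4
n=11: 11·1 1·11  f→[1+1]=2
[q^12] f(1)=1,f(2)=1,f(3)=1,f(4)=1,f(6)=1,f(12)=1 ⇒ 6
n=13: 13·1 1·13  f→[1+1]=2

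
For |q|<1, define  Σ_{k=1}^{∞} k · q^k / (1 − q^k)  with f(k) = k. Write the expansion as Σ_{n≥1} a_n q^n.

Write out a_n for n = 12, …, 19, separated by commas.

28, 14, 24, 24, 31, 18, 39, 20

q^12  k|12↦f(k): 1:1 2:2 3:3 4:4 6:6 12:12  a_12=28
n=13: 13·1 1·13  f→[13+1]=14
q^14  k|14↦f(k): 1:1 2:2 7:7 14:14  a_14=24
q^15  k|15↦f(k): 1:1 3:3 5:5 15:15  a_15=24
q^16  k|16↦f(k): 1:1 2:2 4:4 8:8 16:16  a_16=31
[q^17] f(17)=17,f(1)=1 ⇒ 18
n=18: 1·18 2·9 3·6 6·3 9·2 18·1  f→[1+2+3+6+9+18]=39
d|19:{19,1}  Σf=19+1=20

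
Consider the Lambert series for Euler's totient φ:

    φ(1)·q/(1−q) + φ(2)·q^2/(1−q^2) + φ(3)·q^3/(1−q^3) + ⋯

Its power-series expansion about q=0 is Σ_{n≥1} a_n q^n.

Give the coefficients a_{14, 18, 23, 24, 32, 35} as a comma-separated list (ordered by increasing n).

q^14  k|14↦φ(k): 1:1 2:1 7:6 14:6  a_14=14
q^18  k|18↦φ(k): 1:1 2:1 3:2 6:2 9:6 18:6  a_18=18
d|23:{1,23}  Σφ=1+22=23
[q^24] φ(1)=1,φ(2)=1,φ(3)=2,φ(4)=2,φ(6)=2,φ(8)=4,φ(12)=4,φ(24)=8 ⇒ 24
n=32: 32·1 16·2 8·4 4·8 2·16 1·32  φ→[16+8+4+2+1+1]=32
q^35  k|35↦φ(k): 35:24 7:6 5:4 1:1  a_35=35

14, 18, 23, 24, 32, 35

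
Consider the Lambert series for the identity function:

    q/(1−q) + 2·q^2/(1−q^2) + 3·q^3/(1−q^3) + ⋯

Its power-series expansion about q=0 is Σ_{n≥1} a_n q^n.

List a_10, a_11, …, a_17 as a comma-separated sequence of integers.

18, 12, 28, 14, 24, 24, 31, 18

q^10  k|10↦f(k): 10:10 5:5 2:2 1:1  a_10=18
n=11: 11·1 1·11  f→[11+1]=12
d|12:{1,2,3,4,6,12}  Σf=1+2+3+4+6+12=28
d|13:{1,13}  Σf=1+13=14
q^14  k|14↦f(k): 14:14 7:7 2:2 1:1  a_14=24
d|15:{15,5,3,1}  Σf=15+5+3+1=24
q^16  k|16↦f(k): 1:1 2:2 4:4 8:8 16:16  a_16=31
n=17: 17·1 1·17  f→[17+1]=18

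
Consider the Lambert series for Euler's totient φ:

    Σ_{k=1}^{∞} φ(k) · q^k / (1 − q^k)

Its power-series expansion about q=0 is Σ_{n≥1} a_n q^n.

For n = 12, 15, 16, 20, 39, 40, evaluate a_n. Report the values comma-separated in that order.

d|12:{1,2,3,4,6,12}  Σφ=1+1+2+2+2+4=12
[q^15] φ(1)=1,φ(3)=2,φ(5)=4,φ(15)=8 ⇒ 15
d|16:{1,2,4,8,16}  Σφ=1+1+2+4+8=16
[q^20] φ(20)=8,φ(10)=4,φ(5)=4,φ(4)=2,φ(2)=1,φ(1)=1 ⇒ 20
n=39: 39·1 13·3 3·13 1·39  φ→[24+12+2+1]=39
q^40  k|40↦φ(k): 1:1 2:1 4:2 5:4 8:4 10:4 20:8 40:16  a_40=40

12, 15, 16, 20, 39, 40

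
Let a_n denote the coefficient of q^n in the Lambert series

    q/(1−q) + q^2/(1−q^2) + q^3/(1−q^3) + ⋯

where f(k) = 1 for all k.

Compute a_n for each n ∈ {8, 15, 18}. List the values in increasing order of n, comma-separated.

[q^8] f(1)=1,f(2)=1,f(4)=1,f(8)=1 ⇒ 4
[q^15] f(15)=1,f(5)=1,f(3)=1,f(1)=1 ⇒ 4
n=18: 1·18 2·9 3·6 6·3 9·2 18·1  f→[1+1+1+1+1+1]=6

4, 4, 6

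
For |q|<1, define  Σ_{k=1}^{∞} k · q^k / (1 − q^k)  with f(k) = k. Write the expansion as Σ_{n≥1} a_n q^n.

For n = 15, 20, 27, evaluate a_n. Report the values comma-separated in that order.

24, 42, 40

n=15: 15·1 5·3 3·5 1·15  f→[15+5+3+1]=24
d|20:{1,2,4,5,10,20}  Σf=1+2+4+5+10+20=42
[q^27] f(27)=27,f(9)=9,f(3)=3,f(1)=1 ⇒ 40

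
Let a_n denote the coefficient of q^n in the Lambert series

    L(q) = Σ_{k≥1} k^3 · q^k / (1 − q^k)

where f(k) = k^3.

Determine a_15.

a_15 = 3528

d|15:{1,3,5,15}  Σf=1+27+125+3375=3528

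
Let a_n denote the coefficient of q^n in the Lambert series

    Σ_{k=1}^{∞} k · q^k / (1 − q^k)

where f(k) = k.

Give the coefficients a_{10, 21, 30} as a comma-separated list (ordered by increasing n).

18, 32, 72

d|10:{10,5,2,1}  Σf=10+5+2+1=18
n=21: 21·1 7·3 3·7 1·21  f→[21+7+3+1]=32
q^30  k|30↦f(k): 1:1 2:2 3:3 5:5 6:6 10:10 15:15 30:30  a_30=72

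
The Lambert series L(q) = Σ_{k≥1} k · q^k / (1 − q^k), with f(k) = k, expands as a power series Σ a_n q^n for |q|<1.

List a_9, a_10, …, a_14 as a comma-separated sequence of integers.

n=9: 1·9 3·3 9·1  f→[1+3+9]=13
n=10: 10·1 5·2 2·5 1·10  f→[10+5+2+1]=18
[q^11] f(11)=11,f(1)=1 ⇒ 12
q^12  k|12↦f(k): 12:12 6:6 4:4 3:3 2:2 1:1  a_12=28
[q^13] f(13)=13,f(1)=1 ⇒ 14
q^14  k|14↦f(k): 14:14 7:7 2:2 1:1  a_14=24

13, 18, 12, 28, 14, 24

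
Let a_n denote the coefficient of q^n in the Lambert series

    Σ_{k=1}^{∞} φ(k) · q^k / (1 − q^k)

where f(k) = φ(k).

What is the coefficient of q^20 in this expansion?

d|20:{20,10,5,4,2,1}  Σφ=8+4+4+2+1+1=20

a_20 = 20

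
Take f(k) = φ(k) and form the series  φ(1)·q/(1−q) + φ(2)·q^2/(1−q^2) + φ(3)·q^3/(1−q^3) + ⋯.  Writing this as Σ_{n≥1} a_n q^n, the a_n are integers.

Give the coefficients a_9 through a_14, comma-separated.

[q^9] φ(1)=1,φ(3)=2,φ(9)=6 ⇒ 9
q^10  k|10↦φ(k): 1:1 2:1 5:4 10:4  a_10=10
[q^11] φ(1)=1,φ(11)=10 ⇒ 11
[q^12] φ(1)=1,φ(2)=1,φ(3)=2,φ(4)=2,φ(6)=2,φ(12)=4 ⇒ 12
d|13:{1,13}  Σφ=1+12=13
d|14:{14,7,2,1}  Σφ=6+6+1+1=14

9, 10, 11, 12, 13, 14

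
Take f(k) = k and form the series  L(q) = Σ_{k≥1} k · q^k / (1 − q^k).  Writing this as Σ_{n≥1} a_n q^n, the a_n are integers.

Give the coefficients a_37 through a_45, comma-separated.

38, 60, 56, 90, 42, 96, 44, 84, 78

d|37:{1,37}  Σf=1+37=38
n=38: 38·1 19·2 2·19 1·38  f→[38+19+2+1]=60
d|39:{1,3,13,39}  Σf=1+3+13+39=56
q^40  k|40↦f(k): 1:1 2:2 4:4 5:5 8:8 10:10 20:20 40:40  a_40=90
q^41  k|41↦f(k): 41:41 1:1  a_41=42
[q^42] f(1)=1,f(2)=2,f(3)=3,f(6)=6,f(7)=7,f(14)=14,f(21)=21,f(42)=42 ⇒ 96
d|43:{43,1}  Σf=43+1=44
n=44: 1·44 2·22 4·11 11·4 22·2 44·1  f→[1+2+4+11+22+44]=84
n=45: 45·1 15·3 9·5 5·9 3·15 1·45  f→[45+15+9+5+3+1]=78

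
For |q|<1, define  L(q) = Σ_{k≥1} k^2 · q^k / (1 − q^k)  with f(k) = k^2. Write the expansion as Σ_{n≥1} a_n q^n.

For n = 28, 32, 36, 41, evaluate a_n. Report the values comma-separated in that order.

n=28: 1·28 2·14 4·7 7·4 14·2 28·1  f→[1+4+16+49+196+784]=1050
n=32: 1·32 2·16 4·8 8·4 16·2 32·1  f→[1+4+16+64+256+1024]=1365
d|36:{1,2,3,4,6,9,12,18,36}  Σf=1+4+9+16+36+81+144+324+1296=1911
[q^41] f(1)=1,f(41)=1681 ⇒ 1682

1050, 1365, 1911, 1682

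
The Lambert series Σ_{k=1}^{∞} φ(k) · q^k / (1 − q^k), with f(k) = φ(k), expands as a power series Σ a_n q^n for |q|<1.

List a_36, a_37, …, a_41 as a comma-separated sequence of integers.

[q^36] φ(36)=12,φ(18)=6,φ(12)=4,φ(9)=6,φ(6)=2,φ(4)=2,φ(3)=2,φ(2)=1,φ(1)=1 ⇒ 36
d|37:{1,37}  Σφ=1+36=37
n=38: 1·38 2·19 19·2 38·1  φ→[1+1+18+18]=38
d|39:{1,3,13,39}  Σφ=1+2+12+24=39
q^40  k|40↦φ(k): 40:16 20:8 10:4 8:4 5:4 4:2 2:1 1:1  a_40=40
d|41:{41,1}  Σφ=40+1=41

36, 37, 38, 39, 40, 41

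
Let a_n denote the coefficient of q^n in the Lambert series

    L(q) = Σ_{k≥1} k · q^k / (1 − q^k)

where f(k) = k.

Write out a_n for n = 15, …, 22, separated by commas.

24, 31, 18, 39, 20, 42, 32, 36

[q^15] f(15)=15,f(5)=5,f(3)=3,f(1)=1 ⇒ 24
[q^16] f(16)=16,f(8)=8,f(4)=4,f(2)=2,f(1)=1 ⇒ 31
[q^17] f(17)=17,f(1)=1 ⇒ 18
d|18:{18,9,6,3,2,1}  Σf=18+9+6+3+2+1=39
n=19: 19·1 1·19  f→[19+1]=20
[q^20] f(20)=20,f(10)=10,f(5)=5,f(4)=4,f(2)=2,f(1)=1 ⇒ 42
q^21  k|21↦f(k): 1:1 3:3 7:7 21:21  a_21=32
d|22:{1,2,11,22}  Σf=1+2+11+22=36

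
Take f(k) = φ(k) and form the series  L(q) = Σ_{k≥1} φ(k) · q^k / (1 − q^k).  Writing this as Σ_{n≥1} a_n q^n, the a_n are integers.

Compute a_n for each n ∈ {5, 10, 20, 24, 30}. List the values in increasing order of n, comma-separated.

q^5  k|5↦φ(k): 1:1 5:4  a_5=5
[q^10] φ(10)=4,φ(5)=4,φ(2)=1,φ(1)=1 ⇒ 10
[q^20] φ(20)=8,φ(10)=4,φ(5)=4,φ(4)=2,φ(2)=1,φ(1)=1 ⇒ 20
[q^24] φ(1)=1,φ(2)=1,φ(3)=2,φ(4)=2,φ(6)=2,φ(8)=4,φ(12)=4,φ(24)=8 ⇒ 24
n=30: 1·30 2·15 3·10 5·6 6·5 10·3 15·2 30·1  φ→[1+1+2+4+2+4+8+8]=30

5, 10, 20, 24, 30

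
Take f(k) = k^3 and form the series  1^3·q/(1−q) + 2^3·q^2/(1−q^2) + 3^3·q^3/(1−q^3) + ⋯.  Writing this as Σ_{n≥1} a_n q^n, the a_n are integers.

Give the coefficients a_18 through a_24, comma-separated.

6813, 6860, 9198, 9632, 11988, 12168, 16380

n=18: 1·18 2·9 3·6 6·3 9·2 18·1  f→[1+8+27+216+729+5832]=6813
d|19:{19,1}  Σf=6859+1=6860
n=20: 20·1 10·2 5·4 4·5 2·10 1·20  f→[8000+1000+125+64+8+1]=9198
q^21  k|21↦f(k): 1:1 3:27 7:343 21:9261  a_21=9632
q^22  k|22↦f(k): 22:10648 11:1331 2:8 1:1  a_22=11988
d|23:{1,23}  Σf=1+12167=12168
[q^24] f(24)=13824,f(12)=1728,f(8)=512,f(6)=216,f(4)=64,f(3)=27,f(2)=8,f(1)=1 ⇒ 16380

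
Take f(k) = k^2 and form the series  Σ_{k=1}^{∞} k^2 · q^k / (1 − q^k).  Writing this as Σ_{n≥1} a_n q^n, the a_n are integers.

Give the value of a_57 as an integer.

q^57  k|57↦f(k): 1:1 3:9 19:361 57:3249  a_57=3620

a_57 = 3620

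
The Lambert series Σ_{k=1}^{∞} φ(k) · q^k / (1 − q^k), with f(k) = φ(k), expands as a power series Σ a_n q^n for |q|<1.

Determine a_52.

q^52  k|52↦φ(k): 1:1 2:1 4:2 13:12 26:12 52:24  a_52=52

a_52 = 52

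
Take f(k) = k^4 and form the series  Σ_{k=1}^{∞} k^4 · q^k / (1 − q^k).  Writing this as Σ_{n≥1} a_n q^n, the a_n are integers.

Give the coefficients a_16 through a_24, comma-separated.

n=16: 1·16 2·8 4·4 8·2 16·1  f→[1+16+256+4096+65536]=69905
[q^17] f(17)=83521,f(1)=1 ⇒ 83522
n=18: 1·18 2·9 3·6 6·3 9·2 18·1  f→[1+16+81+1296+6561+104976]=112931
d|19:{19,1}  Σf=130321+1=130322
d|20:{1,2,4,5,10,20}  Σf=1+16+256+625+10000+160000=170898
n=21: 21·1 7·3 3·7 1·21  f→[194481+2401+81+1]=196964
q^22  k|22↦f(k): 22:234256 11:14641 2:16 1:1  a_22=248914
[q^23] f(1)=1,f(23)=279841 ⇒ 279842
n=24: 1·24 2·12 3·8 4·6 6·4 8·3 12·2 24·1  f→[1+16+81+256+1296+4096+20736+331776]=358258

69905, 83522, 112931, 130322, 170898, 196964, 248914, 279842, 358258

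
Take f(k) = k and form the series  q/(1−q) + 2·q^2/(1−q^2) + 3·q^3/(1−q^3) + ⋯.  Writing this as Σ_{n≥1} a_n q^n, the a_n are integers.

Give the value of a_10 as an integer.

[q^10] f(10)=10,f(5)=5,f(2)=2,f(1)=1 ⇒ 18

a_10 = 18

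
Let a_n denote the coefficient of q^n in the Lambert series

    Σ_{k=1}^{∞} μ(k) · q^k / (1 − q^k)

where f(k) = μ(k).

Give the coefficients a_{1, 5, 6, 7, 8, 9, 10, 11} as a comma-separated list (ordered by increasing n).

1, 0, 0, 0, 0, 0, 0, 0

q^1  k|1↦μ(k): 1:1  a_1=1
n=5: 5·1 1·5  μ→[(-1)+1]=0
q^6  k|6↦μ(k): 1:1 2:-1 3:-1 6:1  a_6=0
q^7  k|7↦μ(k): 1:1 7:-1  a_7=0
[q^8] μ(1)=1,μ(2)=-1,μ(4)=0,μ(8)=0 ⇒ 0
n=9: 1·9 3·3 9·1  μ→[1+(-1)+0]=0
d|10:{10,5,2,1}  Σμ=1+(-1)+(-1)+1=0
n=11: 1·11 11·1  μ→[1+(-1)]=0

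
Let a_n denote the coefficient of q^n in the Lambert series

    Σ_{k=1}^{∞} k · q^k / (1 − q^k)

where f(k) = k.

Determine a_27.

d|27:{1,3,9,27}  Σf=1+3+9+27=40

a_27 = 40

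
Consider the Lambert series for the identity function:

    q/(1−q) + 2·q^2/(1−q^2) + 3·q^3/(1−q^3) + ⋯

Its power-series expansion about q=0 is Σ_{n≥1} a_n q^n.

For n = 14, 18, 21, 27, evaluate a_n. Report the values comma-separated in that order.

24, 39, 32, 40

[q^14] f(1)=1,f(2)=2,f(7)=7,f(14)=14 ⇒ 24
[q^18] f(18)=18,f(9)=9,f(6)=6,f(3)=3,f(2)=2,f(1)=1 ⇒ 39
d|21:{21,7,3,1}  Σf=21+7+3+1=32
[q^27] f(27)=27,f(9)=9,f(3)=3,f(1)=1 ⇒ 40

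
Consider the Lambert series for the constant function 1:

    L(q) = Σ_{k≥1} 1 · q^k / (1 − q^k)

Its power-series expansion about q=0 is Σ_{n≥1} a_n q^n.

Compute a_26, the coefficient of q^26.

a_26 = 4

n=26: 26·1 13·2 2·13 1·26  f→[1+1+1+1]=4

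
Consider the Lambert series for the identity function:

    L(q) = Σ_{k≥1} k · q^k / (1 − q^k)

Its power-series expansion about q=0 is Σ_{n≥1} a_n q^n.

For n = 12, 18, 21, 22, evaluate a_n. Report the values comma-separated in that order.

28, 39, 32, 36

q^12  k|12↦f(k): 12:12 6:6 4:4 3:3 2:2 1:1  a_12=28
q^18  k|18↦f(k): 18:18 9:9 6:6 3:3 2:2 1:1  a_18=39
q^21  k|21↦f(k): 1:1 3:3 7:7 21:21  a_21=32
q^22  k|22↦f(k): 1:1 2:2 11:11 22:22  a_22=36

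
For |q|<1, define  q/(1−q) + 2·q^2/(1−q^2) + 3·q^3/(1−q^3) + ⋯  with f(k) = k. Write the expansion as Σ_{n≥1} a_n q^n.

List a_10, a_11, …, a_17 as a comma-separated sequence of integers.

18, 12, 28, 14, 24, 24, 31, 18

n=10: 10·1 5·2 2·5 1·10  f→[10+5+2+1]=18
[q^11] f(11)=11,f(1)=1 ⇒ 12
q^12  k|12↦f(k): 12:12 6:6 4:4 3:3 2:2 1:1  a_12=28
n=13: 13·1 1·13  f→[13+1]=14
q^14  k|14↦f(k): 14:14 7:7 2:2 1:1  a_14=24
d|15:{15,5,3,1}  Σf=15+5+3+1=24
d|16:{16,8,4,2,1}  Σf=16+8+4+2+1=31
d|17:{1,17}  Σf=1+17=18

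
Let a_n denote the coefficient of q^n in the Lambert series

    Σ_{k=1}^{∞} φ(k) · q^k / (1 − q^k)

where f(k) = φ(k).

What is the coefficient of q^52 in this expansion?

d|52:{1,2,4,13,26,52}  Σφ=1+1+2+12+12+24=52

a_52 = 52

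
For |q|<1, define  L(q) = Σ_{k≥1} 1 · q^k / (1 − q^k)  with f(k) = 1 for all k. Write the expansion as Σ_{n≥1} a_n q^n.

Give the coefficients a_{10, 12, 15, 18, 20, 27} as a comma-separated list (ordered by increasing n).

4, 6, 4, 6, 6, 4

[q^10] f(1)=1,f(2)=1,f(5)=1,f(10)=1 ⇒ 4
[q^12] f(12)=1,f(6)=1,f(4)=1,f(3)=1,f(2)=1,f(1)=1 ⇒ 6
d|15:{15,5,3,1}  Σf=1+1+1+1=4
q^18  k|18↦f(k): 1:1 2:1 3:1 6:1 9:1 18:1  a_18=6
[q^20] f(1)=1,f(2)=1,f(4)=1,f(5)=1,f(10)=1,f(20)=1 ⇒ 6
[q^27] f(27)=1,f(9)=1,f(3)=1,f(1)=1 ⇒ 4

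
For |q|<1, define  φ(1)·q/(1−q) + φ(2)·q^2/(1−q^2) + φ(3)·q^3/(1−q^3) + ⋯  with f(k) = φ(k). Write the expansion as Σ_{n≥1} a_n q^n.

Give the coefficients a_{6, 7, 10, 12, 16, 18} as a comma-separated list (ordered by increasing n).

q^6  k|6↦φ(k): 1:1 2:1 3:2 6:2  a_6=6
n=7: 1·7 7·1  φ→[1+6]=7
q^10  k|10↦φ(k): 10:4 5:4 2:1 1:1  a_10=10
d|12:{12,6,4,3,2,1}  Σφ=4+2+2+2+1+1=12
d|16:{16,8,4,2,1}  Σφ=8+4+2+1+1=16
n=18: 18·1 9·2 6·3 3·6 2·9 1·18  φ→[6+6+2+2+1+1]=18

6, 7, 10, 12, 16, 18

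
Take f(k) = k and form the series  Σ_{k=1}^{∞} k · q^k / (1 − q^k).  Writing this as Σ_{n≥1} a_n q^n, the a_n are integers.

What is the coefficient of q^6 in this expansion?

a_6 = 12

n=6: 1·6 2·3 3·2 6·1  f→[1+2+3+6]=12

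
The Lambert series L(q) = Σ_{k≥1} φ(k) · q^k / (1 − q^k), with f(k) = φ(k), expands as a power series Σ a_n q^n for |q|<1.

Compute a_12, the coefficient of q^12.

d|12:{1,2,3,4,6,12}  Σφ=1+1+2+2+2+4=12

a_12 = 12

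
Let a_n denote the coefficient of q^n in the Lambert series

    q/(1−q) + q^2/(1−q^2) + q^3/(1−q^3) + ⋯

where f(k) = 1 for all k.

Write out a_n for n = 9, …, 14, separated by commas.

[q^9] f(9)=1,f(3)=1,f(1)=1 ⇒ 3
[q^10] f(10)=1,f(5)=1,f(2)=1,f(1)=1 ⇒ 4
q^11  k|11↦f(k): 1:1 11:1  a_11=2
n=12: 1·12 2·6 3·4 4·3 6·2 12·1  f→[1+1+1+1+1+1]=6
q^13  k|13↦f(k): 13:1 1:1  a_13=2
n=14: 14·1 7·2 2·7 1·14  f→[1+1+1+1]=4

3, 4, 2, 6, 2, 4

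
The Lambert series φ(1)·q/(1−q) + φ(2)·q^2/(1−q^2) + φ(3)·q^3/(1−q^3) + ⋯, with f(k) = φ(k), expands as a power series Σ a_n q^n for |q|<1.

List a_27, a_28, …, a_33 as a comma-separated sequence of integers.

d|27:{27,9,3,1}  Σφ=18+6+2+1=27
n=28: 28·1 14·2 7·4 4·7 2·14 1·28  φ→[12+6+6+2+1+1]=28
q^29  k|29↦φ(k): 1:1 29:28  a_29=29
[q^30] φ(1)=1,φ(2)=1,φ(3)=2,φ(5)=4,φ(6)=2,φ(10)=4,φ(15)=8,φ(30)=8 ⇒ 30
[q^31] φ(31)=30,φ(1)=1 ⇒ 31
q^32  k|32↦φ(k): 1:1 2:1 4:2 8:4 16:8 32:16  a_32=32
n=33: 1·33 3·11 11·3 33·1  φ→[1+2+10+20]=33

27, 28, 29, 30, 31, 32, 33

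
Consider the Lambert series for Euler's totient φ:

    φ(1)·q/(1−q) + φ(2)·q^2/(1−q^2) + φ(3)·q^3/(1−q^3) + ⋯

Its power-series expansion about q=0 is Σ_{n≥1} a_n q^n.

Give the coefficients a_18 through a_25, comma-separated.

q^18  k|18↦φ(k): 1:1 2:1 3:2 6:2 9:6 18:6  a_18=18
q^19  k|19↦φ(k): 1:1 19:18  a_19=19
n=20: 20·1 10·2 5·4 4·5 2·10 1·20  φ→[8+4+4+2+1+1]=20
d|21:{21,7,3,1}  Σφ=12+6+2+1=21
n=22: 22·1 11·2 2·11 1·22  φ→[10+10+1+1]=22
q^23  k|23↦φ(k): 1:1 23:22  a_23=23
n=24: 24·1 12·2 8·3 6·4 4·6 3·8 2·12 1·24  φ→[8+4+4+2+2+2+1+1]=24
q^25  k|25↦φ(k): 1:1 5:4 25:20  a_25=25

18, 19, 20, 21, 22, 23, 24, 25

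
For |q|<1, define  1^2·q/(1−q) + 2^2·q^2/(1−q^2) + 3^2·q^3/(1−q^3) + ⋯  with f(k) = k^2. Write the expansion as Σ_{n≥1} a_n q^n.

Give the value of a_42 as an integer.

a_42 = 2500

[q^42] f(42)=1764,f(21)=441,f(14)=196,f(7)=49,f(6)=36,f(3)=9,f(2)=4,f(1)=1 ⇒ 2500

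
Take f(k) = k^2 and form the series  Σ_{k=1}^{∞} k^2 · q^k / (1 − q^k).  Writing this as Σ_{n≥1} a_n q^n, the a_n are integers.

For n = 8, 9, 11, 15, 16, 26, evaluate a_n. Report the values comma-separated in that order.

d|8:{8,4,2,1}  Σf=64+16+4+1=85
[q^9] f(1)=1,f(3)=9,f(9)=81 ⇒ 91
n=11: 11·1 1·11  f→[121+1]=122
[q^15] f(1)=1,f(3)=9,f(5)=25,f(15)=225 ⇒ 260
[q^16] f(16)=256,f(8)=64,f(4)=16,f(2)=4,f(1)=1 ⇒ 341
n=26: 1·26 2·13 13·2 26·1  f→[1+4+169+676]=850

85, 91, 122, 260, 341, 850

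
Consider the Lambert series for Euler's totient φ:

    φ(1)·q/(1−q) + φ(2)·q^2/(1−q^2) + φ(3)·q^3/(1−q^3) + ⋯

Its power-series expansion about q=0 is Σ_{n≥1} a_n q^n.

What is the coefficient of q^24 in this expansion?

q^24  k|24↦φ(k): 1:1 2:1 3:2 4:2 6:2 8:4 12:4 24:8  a_24=24

a_24 = 24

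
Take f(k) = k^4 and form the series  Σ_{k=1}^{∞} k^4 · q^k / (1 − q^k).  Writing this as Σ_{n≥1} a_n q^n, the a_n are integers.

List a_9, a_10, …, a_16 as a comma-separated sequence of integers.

6643, 10642, 14642, 22386, 28562, 40834, 51332, 69905

q^9  k|9↦f(k): 1:1 3:81 9:6561  a_9=6643
n=10: 1·10 2·5 5·2 10·1  f→[1+16+625+10000]=10642
[q^11] f(11)=14641,f(1)=1 ⇒ 14642
d|12:{12,6,4,3,2,1}  Σf=20736+1296+256+81+16+1=22386
d|13:{1,13}  Σf=1+28561=28562
q^14  k|14↦f(k): 14:38416 7:2401 2:16 1:1  a_14=40834
d|15:{1,3,5,15}  Σf=1+81+625+50625=51332
q^16  k|16↦f(k): 16:65536 8:4096 4:256 2:16 1:1  a_16=69905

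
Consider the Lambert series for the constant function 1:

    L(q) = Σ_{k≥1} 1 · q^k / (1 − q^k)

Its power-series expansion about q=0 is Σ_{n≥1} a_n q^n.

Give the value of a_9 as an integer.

a_9 = 3

[q^9] f(1)=1,f(3)=1,f(9)=1 ⇒ 3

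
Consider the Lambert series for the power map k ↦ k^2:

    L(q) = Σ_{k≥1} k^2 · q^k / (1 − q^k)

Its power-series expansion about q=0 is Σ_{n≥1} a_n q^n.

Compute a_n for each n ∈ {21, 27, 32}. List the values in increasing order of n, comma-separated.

500, 820, 1365

d|21:{1,3,7,21}  Σf=1+9+49+441=500
n=27: 27·1 9·3 3·9 1·27  f→[729+81+9+1]=820
d|32:{32,16,8,4,2,1}  Σf=1024+256+64+16+4+1=1365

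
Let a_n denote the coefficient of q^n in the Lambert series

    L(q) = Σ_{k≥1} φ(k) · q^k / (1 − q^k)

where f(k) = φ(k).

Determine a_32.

n=32: 32·1 16·2 8·4 4·8 2·16 1·32  φ→[16+8+4+2+1+1]=32

a_32 = 32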